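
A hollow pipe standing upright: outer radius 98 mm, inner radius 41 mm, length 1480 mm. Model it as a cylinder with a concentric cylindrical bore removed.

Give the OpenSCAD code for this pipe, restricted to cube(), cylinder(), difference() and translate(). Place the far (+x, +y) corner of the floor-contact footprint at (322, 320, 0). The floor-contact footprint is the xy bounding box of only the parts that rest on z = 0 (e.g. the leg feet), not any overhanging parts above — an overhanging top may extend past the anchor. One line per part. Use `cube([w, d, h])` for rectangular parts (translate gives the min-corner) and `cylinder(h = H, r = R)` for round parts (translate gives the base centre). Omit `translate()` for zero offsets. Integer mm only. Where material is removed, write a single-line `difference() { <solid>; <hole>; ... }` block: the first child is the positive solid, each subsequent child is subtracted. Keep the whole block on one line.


difference() { translate([224, 222, 0]) cylinder(h = 1480, r = 98); translate([224, 222, 0]) cylinder(h = 1480, r = 41); }


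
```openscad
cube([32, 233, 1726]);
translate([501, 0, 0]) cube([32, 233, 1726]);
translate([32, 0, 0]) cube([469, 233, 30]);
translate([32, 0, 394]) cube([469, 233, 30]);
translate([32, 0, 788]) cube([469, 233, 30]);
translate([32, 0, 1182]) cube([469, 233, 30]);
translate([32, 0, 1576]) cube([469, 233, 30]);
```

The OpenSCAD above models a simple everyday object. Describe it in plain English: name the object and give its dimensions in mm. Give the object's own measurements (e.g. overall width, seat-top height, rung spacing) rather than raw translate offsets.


An open bookshelf. Two side panels, each 32 mm thick, 233 mm deep and 1726 mm tall, stand 533 mm apart (outside-to-outside). Between them sit 5 shelves, each 30 mm thick and 233 mm deep, spanning the full gap between the sides. The bottom shelf rests on the floor (its underside at z = 0) and the clear gap between one shelf's top and the next shelf's underside is 364 mm.


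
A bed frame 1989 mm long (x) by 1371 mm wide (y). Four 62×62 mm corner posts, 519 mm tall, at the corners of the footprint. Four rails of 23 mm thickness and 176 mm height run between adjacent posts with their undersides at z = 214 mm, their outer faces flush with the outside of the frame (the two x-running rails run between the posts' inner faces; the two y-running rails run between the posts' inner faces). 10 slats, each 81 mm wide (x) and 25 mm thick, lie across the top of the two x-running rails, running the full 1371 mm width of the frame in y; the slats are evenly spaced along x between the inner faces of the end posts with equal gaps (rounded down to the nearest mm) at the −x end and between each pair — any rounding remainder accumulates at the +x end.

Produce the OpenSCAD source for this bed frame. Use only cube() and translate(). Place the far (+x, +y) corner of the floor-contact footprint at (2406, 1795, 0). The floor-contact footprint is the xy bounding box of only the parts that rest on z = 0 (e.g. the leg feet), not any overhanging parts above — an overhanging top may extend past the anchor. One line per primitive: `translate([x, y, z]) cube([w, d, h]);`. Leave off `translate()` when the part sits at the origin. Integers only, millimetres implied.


translate([417, 424, 0]) cube([62, 62, 519]);
translate([417, 1733, 0]) cube([62, 62, 519]);
translate([2344, 424, 0]) cube([62, 62, 519]);
translate([2344, 1733, 0]) cube([62, 62, 519]);
translate([479, 424, 214]) cube([1865, 23, 176]);
translate([479, 1772, 214]) cube([1865, 23, 176]);
translate([417, 486, 214]) cube([23, 1247, 176]);
translate([2383, 486, 214]) cube([23, 1247, 176]);
translate([574, 424, 390]) cube([81, 1371, 25]);
translate([750, 424, 390]) cube([81, 1371, 25]);
translate([926, 424, 390]) cube([81, 1371, 25]);
translate([1102, 424, 390]) cube([81, 1371, 25]);
translate([1278, 424, 390]) cube([81, 1371, 25]);
translate([1454, 424, 390]) cube([81, 1371, 25]);
translate([1630, 424, 390]) cube([81, 1371, 25]);
translate([1806, 424, 390]) cube([81, 1371, 25]);
translate([1982, 424, 390]) cube([81, 1371, 25]);
translate([2158, 424, 390]) cube([81, 1371, 25]);


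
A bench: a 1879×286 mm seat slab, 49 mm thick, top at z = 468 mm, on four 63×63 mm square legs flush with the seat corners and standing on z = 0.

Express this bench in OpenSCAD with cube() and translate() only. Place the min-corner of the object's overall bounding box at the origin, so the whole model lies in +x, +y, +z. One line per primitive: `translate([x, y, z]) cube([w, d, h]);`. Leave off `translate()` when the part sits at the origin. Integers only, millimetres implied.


// leg_h = 468 − 49 = 419
translate([0, 0, 419]) cube([1879, 286, 49]);
cube([63, 63, 419]);
translate([0, 223, 0]) cube([63, 63, 419]);
translate([1816, 0, 0]) cube([63, 63, 419]);
translate([1816, 223, 0]) cube([63, 63, 419]);


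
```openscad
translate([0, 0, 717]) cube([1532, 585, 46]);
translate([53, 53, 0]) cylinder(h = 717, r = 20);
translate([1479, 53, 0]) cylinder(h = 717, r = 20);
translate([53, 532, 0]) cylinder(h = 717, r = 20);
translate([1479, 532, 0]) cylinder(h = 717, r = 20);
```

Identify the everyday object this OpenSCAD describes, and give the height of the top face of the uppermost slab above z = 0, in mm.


A table. The table height is 763 mm.

A 1532×585×46 slab sits at z = 717 on four Ø40 mm round legs — a table. The top surface is at 717 + 46 = 763 mm.


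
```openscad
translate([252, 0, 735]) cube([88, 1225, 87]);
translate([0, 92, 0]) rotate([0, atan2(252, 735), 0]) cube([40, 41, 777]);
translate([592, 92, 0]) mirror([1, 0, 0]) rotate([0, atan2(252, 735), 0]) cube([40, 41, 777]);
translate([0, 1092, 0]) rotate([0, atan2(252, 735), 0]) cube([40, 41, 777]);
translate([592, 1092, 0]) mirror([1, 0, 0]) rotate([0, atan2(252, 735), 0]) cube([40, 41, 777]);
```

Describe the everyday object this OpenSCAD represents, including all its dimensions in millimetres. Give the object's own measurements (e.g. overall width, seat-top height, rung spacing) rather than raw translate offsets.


A sawhorse. A 88×1225×87 mm beam (x, y, z) sits on two A-frame leg pairs. Each pair is two raked legs of 40×41 mm section (41 mm along y) splaying symmetrically in x. Each leg rises 735 mm vertically over 252 mm of horizontal reach and is 777 mm long along its own axis. Every leg's outer bottom edge rests on the floor and its outer top edge meets a bottom edge of the beam — the left legs (tilting toward +x) meet the beam's −x bottom edge, the right legs (their mirror images, tilting toward −x) meet its +x bottom edge — so the leg tops tuck under the beam, the beam's underside is 735 mm above the floor, and the feet are 592 mm apart outside-to-outside with the beam centred between them. The two leg pairs are set in 92 mm from either end of the beam.


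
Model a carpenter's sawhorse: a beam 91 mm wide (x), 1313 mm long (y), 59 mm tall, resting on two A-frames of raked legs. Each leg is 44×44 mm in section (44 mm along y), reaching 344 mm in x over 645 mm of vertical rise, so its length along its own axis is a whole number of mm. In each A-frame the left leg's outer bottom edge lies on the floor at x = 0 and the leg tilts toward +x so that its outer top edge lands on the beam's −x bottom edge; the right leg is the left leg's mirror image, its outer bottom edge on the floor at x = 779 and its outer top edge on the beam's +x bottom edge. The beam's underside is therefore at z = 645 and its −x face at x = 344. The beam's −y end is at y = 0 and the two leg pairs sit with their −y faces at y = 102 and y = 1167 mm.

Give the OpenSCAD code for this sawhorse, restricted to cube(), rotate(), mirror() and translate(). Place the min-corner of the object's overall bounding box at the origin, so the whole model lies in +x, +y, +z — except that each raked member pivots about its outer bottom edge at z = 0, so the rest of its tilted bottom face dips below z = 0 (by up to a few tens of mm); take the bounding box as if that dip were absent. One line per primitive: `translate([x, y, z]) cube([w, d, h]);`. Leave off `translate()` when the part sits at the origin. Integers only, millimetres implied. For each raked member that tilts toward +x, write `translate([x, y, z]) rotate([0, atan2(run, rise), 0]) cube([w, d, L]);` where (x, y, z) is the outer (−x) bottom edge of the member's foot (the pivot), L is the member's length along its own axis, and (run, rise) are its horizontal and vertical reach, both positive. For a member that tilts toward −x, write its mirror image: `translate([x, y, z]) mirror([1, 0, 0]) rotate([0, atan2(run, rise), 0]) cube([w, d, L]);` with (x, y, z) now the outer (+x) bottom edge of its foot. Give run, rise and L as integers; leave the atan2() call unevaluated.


translate([344, 0, 645]) cube([91, 1313, 59]);
translate([0, 102, 0]) rotate([0, atan2(344, 645), 0]) cube([44, 44, 731]);
translate([779, 102, 0]) mirror([1, 0, 0]) rotate([0, atan2(344, 645), 0]) cube([44, 44, 731]);
translate([0, 1167, 0]) rotate([0, atan2(344, 645), 0]) cube([44, 44, 731]);
translate([779, 1167, 0]) mirror([1, 0, 0]) rotate([0, atan2(344, 645), 0]) cube([44, 44, 731]);


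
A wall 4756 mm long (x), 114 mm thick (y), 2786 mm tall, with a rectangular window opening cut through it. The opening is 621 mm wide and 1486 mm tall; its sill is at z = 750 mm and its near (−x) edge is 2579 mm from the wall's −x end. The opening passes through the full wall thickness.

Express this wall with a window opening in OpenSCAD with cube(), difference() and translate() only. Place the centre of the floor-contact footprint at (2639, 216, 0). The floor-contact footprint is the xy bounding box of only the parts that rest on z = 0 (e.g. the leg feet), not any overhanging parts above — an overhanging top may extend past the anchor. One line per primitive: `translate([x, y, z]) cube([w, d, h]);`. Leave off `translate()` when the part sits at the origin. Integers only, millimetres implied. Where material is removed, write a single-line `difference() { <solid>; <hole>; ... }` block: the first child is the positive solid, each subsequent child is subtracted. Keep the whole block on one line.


difference() { translate([261, 159, 0]) cube([4756, 114, 2786]); translate([2840, 159, 750]) cube([621, 114, 1486]); }


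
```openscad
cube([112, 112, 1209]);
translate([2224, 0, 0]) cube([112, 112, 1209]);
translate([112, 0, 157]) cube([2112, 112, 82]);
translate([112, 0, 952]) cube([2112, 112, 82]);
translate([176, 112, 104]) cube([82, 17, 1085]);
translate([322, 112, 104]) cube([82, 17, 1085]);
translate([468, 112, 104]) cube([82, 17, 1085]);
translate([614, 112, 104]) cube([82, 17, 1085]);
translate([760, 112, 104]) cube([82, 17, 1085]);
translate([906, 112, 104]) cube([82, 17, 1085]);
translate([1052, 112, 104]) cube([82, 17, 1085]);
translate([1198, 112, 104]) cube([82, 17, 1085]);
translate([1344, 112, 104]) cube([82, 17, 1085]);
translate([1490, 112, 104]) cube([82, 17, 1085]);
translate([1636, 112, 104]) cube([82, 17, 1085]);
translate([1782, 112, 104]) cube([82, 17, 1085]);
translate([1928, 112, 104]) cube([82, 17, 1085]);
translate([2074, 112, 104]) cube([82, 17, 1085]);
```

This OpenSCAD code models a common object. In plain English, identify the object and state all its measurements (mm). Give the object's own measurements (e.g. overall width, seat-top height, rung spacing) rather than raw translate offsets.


A fence section. Two 112×112 mm posts, 1209 mm tall, stand on the floor with a clear span of 2112 mm between their inner faces. Two horizontal rails of 112×82 mm section span the gap between the posts with their undersides at z = 157 mm and z = 952 mm, flush with the posts' −y face. 14 pickets, each 82 mm wide, 17 mm thick and 1085 mm tall, are fixed to the +y face of the rails with their bottoms at z = 104 mm, spaced across the span with a 64 mm gap after the −x post and between neighbouring pickets, with 68 mm left before the +x post.


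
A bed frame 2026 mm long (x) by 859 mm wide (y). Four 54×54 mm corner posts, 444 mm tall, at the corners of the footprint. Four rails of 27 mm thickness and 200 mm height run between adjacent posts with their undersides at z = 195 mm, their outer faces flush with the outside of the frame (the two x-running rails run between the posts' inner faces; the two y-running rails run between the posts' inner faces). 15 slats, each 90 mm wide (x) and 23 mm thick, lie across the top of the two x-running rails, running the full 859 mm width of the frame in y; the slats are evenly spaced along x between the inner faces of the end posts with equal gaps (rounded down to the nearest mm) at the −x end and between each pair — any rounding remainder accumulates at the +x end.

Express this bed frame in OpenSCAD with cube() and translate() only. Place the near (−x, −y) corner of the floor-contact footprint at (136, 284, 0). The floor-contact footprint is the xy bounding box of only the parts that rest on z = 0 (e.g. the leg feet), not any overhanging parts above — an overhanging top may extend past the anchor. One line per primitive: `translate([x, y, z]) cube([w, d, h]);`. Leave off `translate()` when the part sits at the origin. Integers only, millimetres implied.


translate([136, 284, 0]) cube([54, 54, 444]);
translate([136, 1089, 0]) cube([54, 54, 444]);
translate([2108, 284, 0]) cube([54, 54, 444]);
translate([2108, 1089, 0]) cube([54, 54, 444]);
translate([190, 284, 195]) cube([1918, 27, 200]);
translate([190, 1116, 195]) cube([1918, 27, 200]);
translate([136, 338, 195]) cube([27, 751, 200]);
translate([2135, 338, 195]) cube([27, 751, 200]);
translate([225, 284, 395]) cube([90, 859, 23]);
translate([350, 284, 395]) cube([90, 859, 23]);
translate([475, 284, 395]) cube([90, 859, 23]);
translate([600, 284, 395]) cube([90, 859, 23]);
translate([725, 284, 395]) cube([90, 859, 23]);
translate([850, 284, 395]) cube([90, 859, 23]);
translate([975, 284, 395]) cube([90, 859, 23]);
translate([1100, 284, 395]) cube([90, 859, 23]);
translate([1225, 284, 395]) cube([90, 859, 23]);
translate([1350, 284, 395]) cube([90, 859, 23]);
translate([1475, 284, 395]) cube([90, 859, 23]);
translate([1600, 284, 395]) cube([90, 859, 23]);
translate([1725, 284, 395]) cube([90, 859, 23]);
translate([1850, 284, 395]) cube([90, 859, 23]);
translate([1975, 284, 395]) cube([90, 859, 23]);


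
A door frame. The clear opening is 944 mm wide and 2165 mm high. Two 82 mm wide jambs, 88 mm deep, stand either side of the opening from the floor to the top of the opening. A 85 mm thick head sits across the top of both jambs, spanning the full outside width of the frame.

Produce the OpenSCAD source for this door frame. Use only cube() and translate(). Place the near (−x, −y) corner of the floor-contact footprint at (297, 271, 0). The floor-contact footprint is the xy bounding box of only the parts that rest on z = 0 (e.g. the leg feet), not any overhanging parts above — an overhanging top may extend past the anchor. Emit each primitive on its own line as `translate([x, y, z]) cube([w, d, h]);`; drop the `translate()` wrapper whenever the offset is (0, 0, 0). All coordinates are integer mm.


translate([297, 271, 0]) cube([82, 88, 2165]);
translate([1323, 271, 0]) cube([82, 88, 2165]);
translate([297, 271, 2165]) cube([1108, 88, 85]);


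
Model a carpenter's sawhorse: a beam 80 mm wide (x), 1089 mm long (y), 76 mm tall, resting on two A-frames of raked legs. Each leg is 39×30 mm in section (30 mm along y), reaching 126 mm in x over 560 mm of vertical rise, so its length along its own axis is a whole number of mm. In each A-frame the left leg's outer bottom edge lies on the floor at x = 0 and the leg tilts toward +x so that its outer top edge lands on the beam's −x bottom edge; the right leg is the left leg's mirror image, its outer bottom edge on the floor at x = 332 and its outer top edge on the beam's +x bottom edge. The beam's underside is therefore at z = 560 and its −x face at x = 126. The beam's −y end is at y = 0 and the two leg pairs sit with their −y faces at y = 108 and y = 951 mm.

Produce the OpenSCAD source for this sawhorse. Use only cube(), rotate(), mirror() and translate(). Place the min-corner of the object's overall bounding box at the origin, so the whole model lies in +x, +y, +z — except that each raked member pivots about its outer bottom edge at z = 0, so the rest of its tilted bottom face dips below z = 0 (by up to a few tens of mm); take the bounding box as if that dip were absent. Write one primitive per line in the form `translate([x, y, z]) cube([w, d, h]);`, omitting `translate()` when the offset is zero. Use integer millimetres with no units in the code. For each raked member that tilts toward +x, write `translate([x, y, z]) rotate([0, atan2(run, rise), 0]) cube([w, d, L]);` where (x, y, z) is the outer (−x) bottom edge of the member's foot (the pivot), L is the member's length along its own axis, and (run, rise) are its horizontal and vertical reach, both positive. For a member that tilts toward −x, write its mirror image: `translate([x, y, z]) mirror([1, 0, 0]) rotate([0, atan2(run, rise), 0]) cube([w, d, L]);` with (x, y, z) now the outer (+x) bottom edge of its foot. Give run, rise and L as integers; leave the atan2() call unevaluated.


translate([126, 0, 560]) cube([80, 1089, 76]);
translate([0, 108, 0]) rotate([0, atan2(126, 560), 0]) cube([39, 30, 574]);
translate([332, 108, 0]) mirror([1, 0, 0]) rotate([0, atan2(126, 560), 0]) cube([39, 30, 574]);
translate([0, 951, 0]) rotate([0, atan2(126, 560), 0]) cube([39, 30, 574]);
translate([332, 951, 0]) mirror([1, 0, 0]) rotate([0, atan2(126, 560), 0]) cube([39, 30, 574]);


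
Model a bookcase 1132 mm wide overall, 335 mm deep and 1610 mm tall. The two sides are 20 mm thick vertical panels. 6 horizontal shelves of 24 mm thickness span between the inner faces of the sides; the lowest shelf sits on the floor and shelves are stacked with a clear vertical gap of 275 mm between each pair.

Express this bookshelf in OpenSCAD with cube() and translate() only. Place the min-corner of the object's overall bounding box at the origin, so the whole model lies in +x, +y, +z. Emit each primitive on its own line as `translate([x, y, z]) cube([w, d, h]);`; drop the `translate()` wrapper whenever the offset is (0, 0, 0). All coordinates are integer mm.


cube([20, 335, 1610]);
translate([1112, 0, 0]) cube([20, 335, 1610]);
translate([20, 0, 0]) cube([1092, 335, 24]);
translate([20, 0, 299]) cube([1092, 335, 24]);
translate([20, 0, 598]) cube([1092, 335, 24]);
translate([20, 0, 897]) cube([1092, 335, 24]);
translate([20, 0, 1196]) cube([1092, 335, 24]);
translate([20, 0, 1495]) cube([1092, 335, 24]);


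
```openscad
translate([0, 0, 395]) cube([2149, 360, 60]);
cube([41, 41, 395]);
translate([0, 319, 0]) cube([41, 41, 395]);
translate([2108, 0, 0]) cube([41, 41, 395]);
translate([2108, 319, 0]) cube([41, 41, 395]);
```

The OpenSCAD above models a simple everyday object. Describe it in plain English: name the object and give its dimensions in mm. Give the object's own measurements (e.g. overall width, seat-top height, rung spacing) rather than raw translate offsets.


A bench: a 2149×360 mm seat slab, 60 mm thick, top at z = 455 mm, on four 41×41 mm square legs flush with the seat corners and standing on z = 0.


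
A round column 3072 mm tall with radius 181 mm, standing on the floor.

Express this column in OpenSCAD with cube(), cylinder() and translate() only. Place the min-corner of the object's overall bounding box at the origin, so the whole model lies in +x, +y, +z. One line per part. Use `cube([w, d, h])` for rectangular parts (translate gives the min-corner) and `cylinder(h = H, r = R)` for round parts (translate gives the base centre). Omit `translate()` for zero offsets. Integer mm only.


translate([181, 181, 0]) cylinder(h = 3072, r = 181);


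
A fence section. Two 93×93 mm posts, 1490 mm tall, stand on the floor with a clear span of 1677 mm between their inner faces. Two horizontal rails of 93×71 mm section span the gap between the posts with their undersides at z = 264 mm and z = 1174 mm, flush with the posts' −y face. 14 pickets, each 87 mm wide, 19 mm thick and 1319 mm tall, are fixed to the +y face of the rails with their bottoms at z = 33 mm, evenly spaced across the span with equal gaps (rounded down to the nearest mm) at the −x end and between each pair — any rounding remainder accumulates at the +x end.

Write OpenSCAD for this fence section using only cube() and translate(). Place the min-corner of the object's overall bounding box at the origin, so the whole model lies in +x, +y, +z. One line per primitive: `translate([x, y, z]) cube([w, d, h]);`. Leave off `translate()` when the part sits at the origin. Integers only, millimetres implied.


cube([93, 93, 1490]);
translate([1770, 0, 0]) cube([93, 93, 1490]);
translate([93, 0, 264]) cube([1677, 93, 71]);
translate([93, 0, 1174]) cube([1677, 93, 71]);
translate([123, 93, 33]) cube([87, 19, 1319]);
translate([240, 93, 33]) cube([87, 19, 1319]);
translate([357, 93, 33]) cube([87, 19, 1319]);
translate([474, 93, 33]) cube([87, 19, 1319]);
translate([591, 93, 33]) cube([87, 19, 1319]);
translate([708, 93, 33]) cube([87, 19, 1319]);
translate([825, 93, 33]) cube([87, 19, 1319]);
translate([942, 93, 33]) cube([87, 19, 1319]);
translate([1059, 93, 33]) cube([87, 19, 1319]);
translate([1176, 93, 33]) cube([87, 19, 1319]);
translate([1293, 93, 33]) cube([87, 19, 1319]);
translate([1410, 93, 33]) cube([87, 19, 1319]);
translate([1527, 93, 33]) cube([87, 19, 1319]);
translate([1644, 93, 33]) cube([87, 19, 1319]);


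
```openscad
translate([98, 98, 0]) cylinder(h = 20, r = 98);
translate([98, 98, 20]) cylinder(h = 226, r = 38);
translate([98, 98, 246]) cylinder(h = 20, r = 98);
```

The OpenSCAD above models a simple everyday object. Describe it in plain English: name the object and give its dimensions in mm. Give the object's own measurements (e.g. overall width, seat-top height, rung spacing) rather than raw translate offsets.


A spool: two coaxial disc flanges of radius 98 mm and thickness 20 mm, joined by a core cylinder of radius 38 mm and height 226 mm. The lower flange rests on z = 0 and the three cylinders share a vertical axis.


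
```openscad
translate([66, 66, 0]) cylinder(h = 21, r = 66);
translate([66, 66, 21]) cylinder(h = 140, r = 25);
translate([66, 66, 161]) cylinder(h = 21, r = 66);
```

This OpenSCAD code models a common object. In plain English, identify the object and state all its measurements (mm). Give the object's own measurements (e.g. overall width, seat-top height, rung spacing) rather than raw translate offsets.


A spool: two coaxial disc flanges of radius 66 mm and thickness 21 mm, joined by a core cylinder of radius 25 mm and height 140 mm. The lower flange rests on z = 0 and the three cylinders share a vertical axis.


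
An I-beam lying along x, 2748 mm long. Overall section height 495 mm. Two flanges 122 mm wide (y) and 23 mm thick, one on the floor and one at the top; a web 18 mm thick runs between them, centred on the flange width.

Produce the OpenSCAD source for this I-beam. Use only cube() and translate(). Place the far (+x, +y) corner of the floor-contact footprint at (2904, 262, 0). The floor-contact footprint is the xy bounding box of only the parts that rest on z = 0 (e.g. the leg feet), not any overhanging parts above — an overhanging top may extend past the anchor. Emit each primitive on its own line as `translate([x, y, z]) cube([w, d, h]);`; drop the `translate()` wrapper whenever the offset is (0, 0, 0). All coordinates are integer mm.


translate([156, 140, 0]) cube([2748, 122, 23]);
translate([156, 192, 23]) cube([2748, 18, 449]);
translate([156, 140, 472]) cube([2748, 122, 23]);


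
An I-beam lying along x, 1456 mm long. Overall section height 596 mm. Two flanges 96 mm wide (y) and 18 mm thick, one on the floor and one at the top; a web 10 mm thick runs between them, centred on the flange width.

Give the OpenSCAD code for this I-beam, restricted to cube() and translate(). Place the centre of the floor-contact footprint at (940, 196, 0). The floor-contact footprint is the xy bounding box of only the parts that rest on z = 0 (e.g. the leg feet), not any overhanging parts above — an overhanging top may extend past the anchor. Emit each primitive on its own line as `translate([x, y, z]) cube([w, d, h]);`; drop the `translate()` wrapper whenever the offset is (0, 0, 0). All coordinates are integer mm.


translate([212, 148, 0]) cube([1456, 96, 18]);
translate([212, 191, 18]) cube([1456, 10, 560]);
translate([212, 148, 578]) cube([1456, 96, 18]);


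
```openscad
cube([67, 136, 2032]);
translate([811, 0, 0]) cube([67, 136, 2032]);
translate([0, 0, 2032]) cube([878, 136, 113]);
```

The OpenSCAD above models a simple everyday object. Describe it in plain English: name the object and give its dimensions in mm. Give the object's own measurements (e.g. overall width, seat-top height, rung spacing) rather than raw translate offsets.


A door frame. The clear opening is 744 mm wide and 2032 mm high. Two 67 mm wide jambs, 136 mm deep, stand either side of the opening from the floor to the top of the opening. A 113 mm thick head sits across the top of both jambs, spanning the full outside width of the frame.


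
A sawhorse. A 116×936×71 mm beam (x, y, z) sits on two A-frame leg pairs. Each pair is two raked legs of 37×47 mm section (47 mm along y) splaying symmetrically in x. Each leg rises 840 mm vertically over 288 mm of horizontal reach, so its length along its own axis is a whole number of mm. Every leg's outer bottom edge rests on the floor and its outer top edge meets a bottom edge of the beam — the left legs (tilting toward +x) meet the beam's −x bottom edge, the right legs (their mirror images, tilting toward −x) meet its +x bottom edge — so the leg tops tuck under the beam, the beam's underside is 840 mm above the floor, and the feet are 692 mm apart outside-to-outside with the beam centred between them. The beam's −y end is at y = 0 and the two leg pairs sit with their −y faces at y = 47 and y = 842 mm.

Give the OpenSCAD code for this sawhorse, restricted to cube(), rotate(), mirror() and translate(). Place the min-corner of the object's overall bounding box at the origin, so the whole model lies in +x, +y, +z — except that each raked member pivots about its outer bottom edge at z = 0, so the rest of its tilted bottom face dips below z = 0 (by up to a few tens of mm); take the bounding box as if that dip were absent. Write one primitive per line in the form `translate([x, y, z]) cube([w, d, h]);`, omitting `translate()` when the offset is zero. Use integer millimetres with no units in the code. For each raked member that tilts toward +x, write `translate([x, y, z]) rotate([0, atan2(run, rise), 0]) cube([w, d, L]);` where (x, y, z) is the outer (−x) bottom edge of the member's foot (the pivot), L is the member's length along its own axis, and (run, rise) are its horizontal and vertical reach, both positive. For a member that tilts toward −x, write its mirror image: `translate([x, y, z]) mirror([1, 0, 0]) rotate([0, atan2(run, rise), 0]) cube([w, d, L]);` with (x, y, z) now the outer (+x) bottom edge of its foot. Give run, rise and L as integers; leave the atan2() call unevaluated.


translate([288, 0, 840]) cube([116, 936, 71]);
translate([0, 47, 0]) rotate([0, atan2(288, 840), 0]) cube([37, 47, 888]);
translate([692, 47, 0]) mirror([1, 0, 0]) rotate([0, atan2(288, 840), 0]) cube([37, 47, 888]);
translate([0, 842, 0]) rotate([0, atan2(288, 840), 0]) cube([37, 47, 888]);
translate([692, 842, 0]) mirror([1, 0, 0]) rotate([0, atan2(288, 840), 0]) cube([37, 47, 888]);


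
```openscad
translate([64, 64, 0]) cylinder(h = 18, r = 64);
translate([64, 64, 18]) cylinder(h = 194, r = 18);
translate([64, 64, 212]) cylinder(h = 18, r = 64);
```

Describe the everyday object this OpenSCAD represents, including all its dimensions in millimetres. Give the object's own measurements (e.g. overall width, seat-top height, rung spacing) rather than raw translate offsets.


A spool: two coaxial disc flanges of radius 64 mm and thickness 18 mm, joined by a core cylinder of radius 18 mm and height 194 mm. The lower flange rests on z = 0 and the three cylinders share a vertical axis.


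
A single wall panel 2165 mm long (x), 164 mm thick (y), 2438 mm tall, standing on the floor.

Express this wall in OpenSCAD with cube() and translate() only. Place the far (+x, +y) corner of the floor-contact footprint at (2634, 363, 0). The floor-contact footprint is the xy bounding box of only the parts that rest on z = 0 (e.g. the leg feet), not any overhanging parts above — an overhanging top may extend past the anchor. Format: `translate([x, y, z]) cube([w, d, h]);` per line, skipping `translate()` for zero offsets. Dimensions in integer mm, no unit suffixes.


translate([469, 199, 0]) cube([2165, 164, 2438]);


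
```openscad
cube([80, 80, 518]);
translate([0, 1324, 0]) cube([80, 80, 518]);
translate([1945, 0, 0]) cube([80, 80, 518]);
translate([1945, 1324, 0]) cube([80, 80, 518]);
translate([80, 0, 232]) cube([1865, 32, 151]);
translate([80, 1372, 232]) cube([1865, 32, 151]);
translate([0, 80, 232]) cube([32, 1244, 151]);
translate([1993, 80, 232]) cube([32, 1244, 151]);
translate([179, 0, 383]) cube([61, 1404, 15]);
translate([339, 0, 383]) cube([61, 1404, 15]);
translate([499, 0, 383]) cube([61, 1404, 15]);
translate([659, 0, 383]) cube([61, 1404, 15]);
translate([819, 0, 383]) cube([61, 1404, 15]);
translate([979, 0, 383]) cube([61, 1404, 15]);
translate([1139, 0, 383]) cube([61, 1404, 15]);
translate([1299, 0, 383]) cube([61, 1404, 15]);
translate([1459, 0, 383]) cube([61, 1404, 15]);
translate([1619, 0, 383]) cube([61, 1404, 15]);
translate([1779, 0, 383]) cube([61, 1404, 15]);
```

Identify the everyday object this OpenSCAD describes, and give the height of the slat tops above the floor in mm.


A bed frame. The slat-top height is 398 mm.

Four posts, four rails, and a row of slats — a bed frame. Slats sit on the rails at z = 232 + 151 = 383; with slat thickness 15, the top is 398 mm.


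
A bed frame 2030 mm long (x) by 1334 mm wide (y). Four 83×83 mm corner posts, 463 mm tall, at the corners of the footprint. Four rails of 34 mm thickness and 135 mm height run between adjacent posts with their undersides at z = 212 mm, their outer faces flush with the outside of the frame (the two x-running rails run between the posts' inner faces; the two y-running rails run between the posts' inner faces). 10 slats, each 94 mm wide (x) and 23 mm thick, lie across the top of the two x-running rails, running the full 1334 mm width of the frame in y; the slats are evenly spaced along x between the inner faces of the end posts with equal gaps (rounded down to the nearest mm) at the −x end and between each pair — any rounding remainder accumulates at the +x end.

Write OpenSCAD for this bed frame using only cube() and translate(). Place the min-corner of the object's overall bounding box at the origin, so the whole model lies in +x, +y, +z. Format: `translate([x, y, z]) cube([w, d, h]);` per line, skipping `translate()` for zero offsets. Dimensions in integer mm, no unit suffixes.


// slat z = rail_z + rail_h = 212 + 135 = 347
// slat gap = ⌊(1864 − 10·94) / 11⌋ = 84
cube([83, 83, 463]);
translate([0, 1251, 0]) cube([83, 83, 463]);
translate([1947, 0, 0]) cube([83, 83, 463]);
translate([1947, 1251, 0]) cube([83, 83, 463]);
translate([83, 0, 212]) cube([1864, 34, 135]);
translate([83, 1300, 212]) cube([1864, 34, 135]);
translate([0, 83, 212]) cube([34, 1168, 135]);
translate([1996, 83, 212]) cube([34, 1168, 135]);
translate([167, 0, 347]) cube([94, 1334, 23]);
translate([345, 0, 347]) cube([94, 1334, 23]);
translate([523, 0, 347]) cube([94, 1334, 23]);
translate([701, 0, 347]) cube([94, 1334, 23]);
translate([879, 0, 347]) cube([94, 1334, 23]);
translate([1057, 0, 347]) cube([94, 1334, 23]);
translate([1235, 0, 347]) cube([94, 1334, 23]);
translate([1413, 0, 347]) cube([94, 1334, 23]);
translate([1591, 0, 347]) cube([94, 1334, 23]);
translate([1769, 0, 347]) cube([94, 1334, 23]);


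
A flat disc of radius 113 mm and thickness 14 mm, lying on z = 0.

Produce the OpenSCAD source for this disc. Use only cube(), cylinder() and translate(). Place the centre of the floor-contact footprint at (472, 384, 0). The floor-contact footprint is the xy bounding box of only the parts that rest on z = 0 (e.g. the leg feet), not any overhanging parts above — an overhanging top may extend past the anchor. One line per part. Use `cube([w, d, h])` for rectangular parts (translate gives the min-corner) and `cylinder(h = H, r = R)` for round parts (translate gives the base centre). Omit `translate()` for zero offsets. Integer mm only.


translate([472, 384, 0]) cylinder(h = 14, r = 113);


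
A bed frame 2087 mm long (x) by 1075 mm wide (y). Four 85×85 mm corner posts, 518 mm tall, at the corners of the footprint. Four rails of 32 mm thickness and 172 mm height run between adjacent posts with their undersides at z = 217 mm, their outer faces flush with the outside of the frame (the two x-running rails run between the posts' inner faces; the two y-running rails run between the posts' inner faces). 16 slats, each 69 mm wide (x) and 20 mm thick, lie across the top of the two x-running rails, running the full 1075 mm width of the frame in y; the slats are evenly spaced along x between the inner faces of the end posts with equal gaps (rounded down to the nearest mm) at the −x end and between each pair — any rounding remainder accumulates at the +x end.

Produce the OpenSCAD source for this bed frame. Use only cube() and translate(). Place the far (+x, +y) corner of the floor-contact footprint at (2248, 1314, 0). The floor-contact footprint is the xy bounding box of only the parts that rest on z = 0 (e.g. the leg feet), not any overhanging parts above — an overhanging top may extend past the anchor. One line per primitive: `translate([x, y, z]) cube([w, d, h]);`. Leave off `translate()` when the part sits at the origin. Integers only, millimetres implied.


translate([161, 239, 0]) cube([85, 85, 518]);
translate([161, 1229, 0]) cube([85, 85, 518]);
translate([2163, 239, 0]) cube([85, 85, 518]);
translate([2163, 1229, 0]) cube([85, 85, 518]);
translate([246, 239, 217]) cube([1917, 32, 172]);
translate([246, 1282, 217]) cube([1917, 32, 172]);
translate([161, 324, 217]) cube([32, 905, 172]);
translate([2216, 324, 217]) cube([32, 905, 172]);
translate([293, 239, 389]) cube([69, 1075, 20]);
translate([409, 239, 389]) cube([69, 1075, 20]);
translate([525, 239, 389]) cube([69, 1075, 20]);
translate([641, 239, 389]) cube([69, 1075, 20]);
translate([757, 239, 389]) cube([69, 1075, 20]);
translate([873, 239, 389]) cube([69, 1075, 20]);
translate([989, 239, 389]) cube([69, 1075, 20]);
translate([1105, 239, 389]) cube([69, 1075, 20]);
translate([1221, 239, 389]) cube([69, 1075, 20]);
translate([1337, 239, 389]) cube([69, 1075, 20]);
translate([1453, 239, 389]) cube([69, 1075, 20]);
translate([1569, 239, 389]) cube([69, 1075, 20]);
translate([1685, 239, 389]) cube([69, 1075, 20]);
translate([1801, 239, 389]) cube([69, 1075, 20]);
translate([1917, 239, 389]) cube([69, 1075, 20]);
translate([2033, 239, 389]) cube([69, 1075, 20]);


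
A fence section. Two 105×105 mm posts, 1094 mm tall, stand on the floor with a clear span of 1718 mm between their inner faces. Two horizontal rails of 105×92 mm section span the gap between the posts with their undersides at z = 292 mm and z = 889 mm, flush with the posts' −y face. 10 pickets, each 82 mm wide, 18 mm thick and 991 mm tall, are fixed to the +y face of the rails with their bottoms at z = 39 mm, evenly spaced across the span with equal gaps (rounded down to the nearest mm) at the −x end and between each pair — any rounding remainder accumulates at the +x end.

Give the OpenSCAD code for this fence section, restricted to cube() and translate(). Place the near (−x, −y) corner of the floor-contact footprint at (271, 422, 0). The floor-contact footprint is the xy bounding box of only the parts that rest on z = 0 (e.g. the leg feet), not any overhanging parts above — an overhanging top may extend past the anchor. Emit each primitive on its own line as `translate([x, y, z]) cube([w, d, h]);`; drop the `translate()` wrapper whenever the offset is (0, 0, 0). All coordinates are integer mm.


translate([271, 422, 0]) cube([105, 105, 1094]);
translate([2094, 422, 0]) cube([105, 105, 1094]);
translate([376, 422, 292]) cube([1718, 105, 92]);
translate([376, 422, 889]) cube([1718, 105, 92]);
translate([457, 527, 39]) cube([82, 18, 991]);
translate([620, 527, 39]) cube([82, 18, 991]);
translate([783, 527, 39]) cube([82, 18, 991]);
translate([946, 527, 39]) cube([82, 18, 991]);
translate([1109, 527, 39]) cube([82, 18, 991]);
translate([1272, 527, 39]) cube([82, 18, 991]);
translate([1435, 527, 39]) cube([82, 18, 991]);
translate([1598, 527, 39]) cube([82, 18, 991]);
translate([1761, 527, 39]) cube([82, 18, 991]);
translate([1924, 527, 39]) cube([82, 18, 991]);


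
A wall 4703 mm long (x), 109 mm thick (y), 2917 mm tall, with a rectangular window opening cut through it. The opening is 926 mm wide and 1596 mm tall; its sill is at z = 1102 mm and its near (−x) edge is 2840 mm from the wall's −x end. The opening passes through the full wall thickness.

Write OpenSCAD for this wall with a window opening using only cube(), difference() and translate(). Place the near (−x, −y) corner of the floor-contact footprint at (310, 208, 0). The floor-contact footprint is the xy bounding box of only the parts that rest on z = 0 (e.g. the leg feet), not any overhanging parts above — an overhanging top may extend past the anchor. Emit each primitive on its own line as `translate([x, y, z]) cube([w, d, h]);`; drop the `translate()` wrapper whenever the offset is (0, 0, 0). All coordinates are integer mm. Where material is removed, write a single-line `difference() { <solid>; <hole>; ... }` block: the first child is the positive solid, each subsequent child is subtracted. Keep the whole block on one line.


difference() { translate([310, 208, 0]) cube([4703, 109, 2917]); translate([3150, 208, 1102]) cube([926, 109, 1596]); }


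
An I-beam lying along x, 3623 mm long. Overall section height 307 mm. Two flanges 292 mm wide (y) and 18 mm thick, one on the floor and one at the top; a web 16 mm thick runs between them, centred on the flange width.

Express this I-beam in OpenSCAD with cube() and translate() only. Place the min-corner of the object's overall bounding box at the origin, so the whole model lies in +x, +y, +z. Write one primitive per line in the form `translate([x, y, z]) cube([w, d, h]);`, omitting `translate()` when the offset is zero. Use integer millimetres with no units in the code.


cube([3623, 292, 18]);
translate([0, 138, 18]) cube([3623, 16, 271]);
translate([0, 0, 289]) cube([3623, 292, 18]);


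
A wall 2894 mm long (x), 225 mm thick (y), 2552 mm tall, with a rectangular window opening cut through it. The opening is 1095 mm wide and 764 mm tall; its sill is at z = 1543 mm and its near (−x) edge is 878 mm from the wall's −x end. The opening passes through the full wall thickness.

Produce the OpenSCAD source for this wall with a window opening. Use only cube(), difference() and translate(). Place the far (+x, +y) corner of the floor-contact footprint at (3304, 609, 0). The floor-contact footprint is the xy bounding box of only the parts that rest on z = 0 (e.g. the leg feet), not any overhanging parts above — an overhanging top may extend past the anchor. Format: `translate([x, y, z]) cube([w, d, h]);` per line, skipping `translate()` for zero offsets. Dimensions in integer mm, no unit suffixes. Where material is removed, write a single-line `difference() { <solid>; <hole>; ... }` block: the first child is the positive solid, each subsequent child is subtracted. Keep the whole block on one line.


difference() { translate([410, 384, 0]) cube([2894, 225, 2552]); translate([1288, 384, 1543]) cube([1095, 225, 764]); }


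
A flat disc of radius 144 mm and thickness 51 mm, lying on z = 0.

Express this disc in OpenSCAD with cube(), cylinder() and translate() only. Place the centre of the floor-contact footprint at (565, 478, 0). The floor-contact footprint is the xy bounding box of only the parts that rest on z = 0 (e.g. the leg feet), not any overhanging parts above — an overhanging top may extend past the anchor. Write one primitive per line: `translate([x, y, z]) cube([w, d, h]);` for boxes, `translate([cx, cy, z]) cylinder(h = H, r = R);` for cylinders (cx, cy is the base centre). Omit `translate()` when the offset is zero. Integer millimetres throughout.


translate([565, 478, 0]) cylinder(h = 51, r = 144);
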